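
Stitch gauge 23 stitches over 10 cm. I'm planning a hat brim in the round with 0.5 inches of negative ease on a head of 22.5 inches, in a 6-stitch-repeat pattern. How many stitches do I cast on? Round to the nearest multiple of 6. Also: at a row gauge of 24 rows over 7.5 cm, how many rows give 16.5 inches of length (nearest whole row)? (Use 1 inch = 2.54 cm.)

Finished = 22.5 − 0.5 = 22 inches.
22 inches × 2.54 = 55.88 cm.
23/10 = 2.3 sts per cm; 55.88 × 2.3 = 128.52 sts.
Nearest multiple of 6 → 126.
16.5 inches = 41.91 cm; × 3.2 = 134.11 → 134 rows.

Cast on 126 stitches; work 134 rows.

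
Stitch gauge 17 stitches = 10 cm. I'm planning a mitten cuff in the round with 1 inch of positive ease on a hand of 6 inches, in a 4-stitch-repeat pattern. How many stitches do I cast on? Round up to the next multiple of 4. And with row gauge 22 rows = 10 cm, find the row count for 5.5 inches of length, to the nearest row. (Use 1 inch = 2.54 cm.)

Finished = 6 + 1 = 7 inches.
7 inches × 2.54 = 17.78 cm.
17/10 = 1.7 sts per cm; 17.78 × 1.7 = 30.23 sts.
Next multiple of 4 → 32.
5.5 inches = 13.97 cm; × 2.2 = 30.73 → 31 rows.

Cast on 32 stitches; work 31 rows.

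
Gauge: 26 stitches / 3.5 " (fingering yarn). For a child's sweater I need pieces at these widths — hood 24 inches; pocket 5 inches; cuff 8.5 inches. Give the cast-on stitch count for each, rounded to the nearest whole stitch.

hood 178; pocket 37; cuff 63.

Rate = 26/3.5 = 7.429 sts per in.
hood: 24 × 7.429 = 178.29 → 178.
pocket: 5 × 7.429 = 37.14 → 37.
cuff: 8.5 × 7.429 = 63.14 → 63.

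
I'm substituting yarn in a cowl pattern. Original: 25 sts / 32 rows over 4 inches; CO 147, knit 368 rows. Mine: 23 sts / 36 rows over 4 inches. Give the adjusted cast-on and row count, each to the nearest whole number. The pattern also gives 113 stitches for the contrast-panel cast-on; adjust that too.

Stitches: 147 × 23/25 = 135.24 → 135.
Rows: 368 × 36/32 = 414.00 → 414.
contrast-panel cast-on: 113 × 23/25 = 103.96 → 104.

Cast on 135 stitches; work 414 rows; contrast-panel cast-on 104 stitches.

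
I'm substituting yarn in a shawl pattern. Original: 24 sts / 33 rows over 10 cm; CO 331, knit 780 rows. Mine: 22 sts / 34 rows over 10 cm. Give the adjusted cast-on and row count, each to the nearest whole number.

Cast on 303 stitches; work 804 rows.

Stitches: 331 × 22/24 = 303.42 → 303.
Rows: 780 × 34/33 = 803.64 → 804.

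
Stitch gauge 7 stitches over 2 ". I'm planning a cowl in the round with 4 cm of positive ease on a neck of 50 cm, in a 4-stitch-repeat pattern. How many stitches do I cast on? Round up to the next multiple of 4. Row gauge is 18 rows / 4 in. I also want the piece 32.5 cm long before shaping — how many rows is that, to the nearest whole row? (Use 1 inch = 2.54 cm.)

Finished = 50 + 4 = 54 cm.
54 cm × 1/2.54 = 21.26 inches.
7/2 = 3.5 sts per in; 21.26 × 3.5 = 74.41 sts.
Next multiple of 4 → 76.
32.5 cm = 12.80 inches; × 4.5 = 57.58 → 58 rows.

Cast on 76 stitches; work 58 rows.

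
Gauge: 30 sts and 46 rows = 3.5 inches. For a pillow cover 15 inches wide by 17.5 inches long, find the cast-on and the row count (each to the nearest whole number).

Stitch gauge = 30/3.5 = 8.571 sts/in; 15 × 8.571 = 128.57 → 129 sts.
Row gauge = 46/3.5 = 13.143 rows/in; 17.5 × 13.143 = 230.00 → 230 rows.

Cast on 129 stitches and work 230 rows.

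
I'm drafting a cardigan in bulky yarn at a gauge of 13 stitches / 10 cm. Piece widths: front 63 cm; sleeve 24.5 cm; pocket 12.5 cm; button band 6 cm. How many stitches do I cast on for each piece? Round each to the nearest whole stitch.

front 82; sleeve 32; pocket 16; button band 8.

Rate = 13/10 = 1.3 sts per cm.
front: 63 × 1.3 = 81.90 → 82.
sleeve: 24.5 × 1.3 = 31.85 → 32.
pocket: 12.5 × 1.3 = 16.25 → 16.
button band: 6 × 1.3 = 7.80 → 8.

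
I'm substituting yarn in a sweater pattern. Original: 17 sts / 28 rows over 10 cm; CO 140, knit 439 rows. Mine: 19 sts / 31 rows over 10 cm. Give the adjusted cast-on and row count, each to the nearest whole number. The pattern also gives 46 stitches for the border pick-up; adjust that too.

Stitches: 140 × 19/17 = 156.47 → 156.
Rows: 439 × 31/28 = 486.04 → 486.
border pick-up: 46 × 19/17 = 51.41 → 51.

Cast on 156 stitches; work 486 rows; border pick-up 51 stitches.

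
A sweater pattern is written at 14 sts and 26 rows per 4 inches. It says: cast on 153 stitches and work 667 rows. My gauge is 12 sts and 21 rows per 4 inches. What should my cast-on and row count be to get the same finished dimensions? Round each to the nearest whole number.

Stitches: 153 × 12/14 = 131.14 → 131.
Rows: 667 × 21/26 = 538.73 → 539.

Cast on 131 stitches; work 539 rows.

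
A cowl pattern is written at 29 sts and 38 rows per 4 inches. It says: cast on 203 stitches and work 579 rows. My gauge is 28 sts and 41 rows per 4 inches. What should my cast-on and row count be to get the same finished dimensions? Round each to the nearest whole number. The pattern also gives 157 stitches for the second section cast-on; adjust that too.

Cast on 196 stitches; work 625 rows; second section cast-on 152 stitches.

Stitches: 203 × 28/29 = 196.00 → 196.
Rows: 579 × 41/38 = 624.71 → 625.
second section cast-on: 157 × 28/29 = 151.59 → 152.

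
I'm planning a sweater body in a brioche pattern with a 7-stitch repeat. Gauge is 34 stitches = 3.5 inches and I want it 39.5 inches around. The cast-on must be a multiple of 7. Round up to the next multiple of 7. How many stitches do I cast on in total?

CO 385 sts.

34 / 3.5 = 9.714 sts per inch.
39.5 × 9.714 = 383.71 sts.
Next multiple of 7: 385.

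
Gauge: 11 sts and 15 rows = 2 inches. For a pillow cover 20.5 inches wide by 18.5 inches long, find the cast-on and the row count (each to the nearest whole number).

Cast on 113 stitches and work 139 rows.

Stitch gauge = 11/2 = 5.5 sts/in; 20.5 × 5.5 = 112.75 → 113 sts.
Row gauge = 15/2 = 7.5 rows/in; 18.5 × 7.5 = 138.75 → 139 rows.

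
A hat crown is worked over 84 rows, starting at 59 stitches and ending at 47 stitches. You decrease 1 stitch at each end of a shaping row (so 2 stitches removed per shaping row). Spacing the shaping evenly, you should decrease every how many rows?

Stitches to remove: |47 − 59| = 12.
Shaping rows needed: 12 / 2 = 6.
84 rows / 6 = every 14 rows.

Decrease every 14th row.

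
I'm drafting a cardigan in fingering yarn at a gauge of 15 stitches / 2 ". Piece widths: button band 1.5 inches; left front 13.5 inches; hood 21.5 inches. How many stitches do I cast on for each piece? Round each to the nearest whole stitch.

Rate = 15/2 = 7.5 sts per in.
button band: 1.5 × 7.5 = 11.25 → 11.
left front: 13.5 × 7.5 = 101.25 → 101.
hood: 21.5 × 7.5 = 161.25 → 161.

button band 11; left front 101; hood 161.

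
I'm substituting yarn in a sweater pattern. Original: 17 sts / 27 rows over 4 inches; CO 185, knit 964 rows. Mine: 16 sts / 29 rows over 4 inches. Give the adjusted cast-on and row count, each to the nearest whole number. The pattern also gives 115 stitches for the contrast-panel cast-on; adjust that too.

Cast on 174 stitches; work 1035 rows; contrast-panel cast-on 108 stitches.

Stitches: 185 × 16/17 = 174.12 → 174.
Rows: 964 × 29/27 = 1035.41 → 1035.
contrast-panel cast-on: 115 × 16/17 = 108.24 → 108.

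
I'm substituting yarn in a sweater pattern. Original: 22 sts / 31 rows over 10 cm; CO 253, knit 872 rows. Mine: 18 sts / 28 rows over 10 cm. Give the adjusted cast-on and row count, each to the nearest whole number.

Stitches: 253 × 18/22 = 207.00 → 207.
Rows: 872 × 28/31 = 787.61 → 788.

Cast on 207 stitches; work 788 rows.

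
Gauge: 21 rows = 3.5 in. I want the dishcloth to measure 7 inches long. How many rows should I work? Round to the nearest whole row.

Work 42 rows.

21 rows / 3.5 in = 6 rows per inch.
7 × 6 = 42.00 rows.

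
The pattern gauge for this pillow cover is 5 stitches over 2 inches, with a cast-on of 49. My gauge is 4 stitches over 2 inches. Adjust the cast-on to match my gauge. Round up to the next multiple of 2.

Scale factor = 4 / 5 = 0.800.
49 × 4 / 5 = 39.20 sts.
→ 40 sts.

40 stitches.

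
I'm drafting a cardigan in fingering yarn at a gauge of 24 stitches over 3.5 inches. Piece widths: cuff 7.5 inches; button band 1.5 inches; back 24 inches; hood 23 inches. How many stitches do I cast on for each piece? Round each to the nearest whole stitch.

cuff 51; button band 10; back 165; hood 158.

Rate = 24/3.5 = 6.857 sts per in.
cuff: 7.5 × 6.857 = 51.43 → 51.
button band: 1.5 × 6.857 = 10.29 → 10.
back: 24 × 6.857 = 164.57 → 165.
hood: 23 × 6.857 = 157.71 → 158.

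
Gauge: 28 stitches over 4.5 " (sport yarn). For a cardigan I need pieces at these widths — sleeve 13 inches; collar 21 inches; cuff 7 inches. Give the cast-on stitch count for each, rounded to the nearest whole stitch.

Rate = 28/4.5 = 6.222 sts per in.
sleeve: 13 × 6.222 = 80.89 → 81.
collar: 21 × 6.222 = 130.67 → 131.
cuff: 7 × 6.222 = 43.56 → 44.

sleeve 81; collar 131; cuff 44.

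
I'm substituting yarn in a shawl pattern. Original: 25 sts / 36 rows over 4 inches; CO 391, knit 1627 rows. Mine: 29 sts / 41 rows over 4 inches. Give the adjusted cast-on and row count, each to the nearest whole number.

Cast on 454 stitches; work 1853 rows.

Stitches: 391 × 29/25 = 453.56 → 454.
Rows: 1627 × 41/36 = 1852.97 → 1853.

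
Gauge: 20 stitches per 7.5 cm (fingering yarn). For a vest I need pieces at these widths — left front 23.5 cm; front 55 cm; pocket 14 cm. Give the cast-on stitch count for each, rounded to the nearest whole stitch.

Rate = 20/7.5 = 2.667 sts per cm.
left front: 23.5 × 2.667 = 62.67 → 63.
front: 55 × 2.667 = 146.67 → 147.
pocket: 14 × 2.667 = 37.33 → 37.

left front 63; front 147; pocket 37.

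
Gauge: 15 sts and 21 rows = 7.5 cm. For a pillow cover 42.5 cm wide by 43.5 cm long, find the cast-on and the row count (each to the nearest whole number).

Cast on 85 stitches and work 122 rows.

Stitch gauge = 15/7.5 = 2 sts/cm; 42.5 × 2 = 85.00 → 85 sts.
Row gauge = 21/7.5 = 2.8 rows/cm; 43.5 × 2.8 = 121.80 → 122 rows.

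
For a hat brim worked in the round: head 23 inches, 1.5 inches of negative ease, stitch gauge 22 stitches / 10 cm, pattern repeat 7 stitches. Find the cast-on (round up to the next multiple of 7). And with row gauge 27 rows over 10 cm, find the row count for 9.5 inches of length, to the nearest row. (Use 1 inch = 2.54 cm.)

Cast on 126 stitches; work 65 rows.

Finished = 23 − 1.5 = 21.5 inches.
21.5 inches × 2.54 = 54.61 cm.
22/10 = 2.2 sts per cm; 54.61 × 2.2 = 120.14 sts.
Next multiple of 7 → 126.
9.5 inches = 24.13 cm; × 2.7 = 65.15 → 65 rows.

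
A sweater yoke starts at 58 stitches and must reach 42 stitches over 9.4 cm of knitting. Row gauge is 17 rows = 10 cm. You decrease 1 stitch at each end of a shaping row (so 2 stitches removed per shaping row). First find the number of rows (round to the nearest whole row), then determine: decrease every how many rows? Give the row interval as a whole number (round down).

Rows = 9.4 × 1.7 = 16.0 → 16 rows.
Stitches to remove: 16 → 8 shaping rows (at 2 st each).
16 / 8 = 2.00 → every 2 rows.

Decrease every 2nd row.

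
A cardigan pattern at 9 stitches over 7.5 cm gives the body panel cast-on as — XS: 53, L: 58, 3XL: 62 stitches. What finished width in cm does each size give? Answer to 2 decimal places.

XS 44.17 cm; L 48.33 cm; 3XL 51.67 cm.

9/7.5 = 1.2 sts per cm.
XS: 53 / 1.2 = 44.167 → 44.17 cm.
L: 58 / 1.2 = 48.333 → 48.33 cm.
3XL: 62 / 1.2 = 51.667 → 51.67 cm.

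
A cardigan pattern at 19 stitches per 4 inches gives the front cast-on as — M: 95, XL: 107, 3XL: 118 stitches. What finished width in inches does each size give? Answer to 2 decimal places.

M 20.00 inches; XL 22.53 inches; 3XL 24.84 inches.

19/4 = 4.75 sts per in.
M: 95 / 4.75 = 20.000 → 20.00 in.
XL: 107 / 4.75 = 22.526 → 22.53 in.
3XL: 118 / 4.75 = 24.842 → 24.84 in.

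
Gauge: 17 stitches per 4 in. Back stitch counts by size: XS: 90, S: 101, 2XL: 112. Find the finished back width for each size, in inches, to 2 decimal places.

XS 21.18 inches; S 23.76 inches; 2XL 26.35 inches.

17/4 = 4.25 sts per in.
XS: 90 / 4.25 = 21.176 → 21.18 in.
S: 101 / 4.25 = 23.765 → 23.76 in.
2XL: 112 / 4.25 = 26.353 → 26.35 in.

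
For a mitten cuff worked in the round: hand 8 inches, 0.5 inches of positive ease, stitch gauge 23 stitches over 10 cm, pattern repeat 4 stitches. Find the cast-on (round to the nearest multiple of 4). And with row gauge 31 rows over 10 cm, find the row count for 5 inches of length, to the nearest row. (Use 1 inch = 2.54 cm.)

Finished = 8 + 0.5 = 8.5 inches.
8.5 inches × 2.54 = 21.59 cm.
23/10 = 2.3 sts per cm; 21.59 × 2.3 = 49.66 sts.
Nearest multiple of 4 → 48.
5 inches = 12.70 cm; × 3.1 = 39.37 → 39 rows.

Cast on 48 stitches; work 39 rows.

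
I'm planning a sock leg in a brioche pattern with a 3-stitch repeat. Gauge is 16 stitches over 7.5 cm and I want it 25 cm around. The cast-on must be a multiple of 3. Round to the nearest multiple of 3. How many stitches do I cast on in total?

CO 54 sts.

16 / 7.5 = 2.133 sts per cm.
25 × 2.133 = 53.33 sts.
Nearest multiple of 3: 54.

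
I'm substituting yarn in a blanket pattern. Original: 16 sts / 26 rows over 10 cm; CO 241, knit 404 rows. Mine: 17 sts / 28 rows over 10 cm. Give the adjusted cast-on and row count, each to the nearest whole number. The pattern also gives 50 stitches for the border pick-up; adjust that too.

Stitches: 241 × 17/16 = 256.06 → 256.
Rows: 404 × 28/26 = 435.08 → 435.
border pick-up: 50 × 17/16 = 53.12 → 53.

Cast on 256 stitches; work 435 rows; border pick-up 53 stitches.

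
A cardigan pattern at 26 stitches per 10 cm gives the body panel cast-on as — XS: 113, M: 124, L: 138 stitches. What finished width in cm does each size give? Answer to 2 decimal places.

26/10 = 2.6 sts per cm.
XS: 113 / 2.6 = 43.462 → 43.46 cm.
M: 124 / 2.6 = 47.692 → 47.69 cm.
L: 138 / 2.6 = 53.077 → 53.08 cm.

XS 43.46 cm; M 47.69 cm; L 53.08 cm.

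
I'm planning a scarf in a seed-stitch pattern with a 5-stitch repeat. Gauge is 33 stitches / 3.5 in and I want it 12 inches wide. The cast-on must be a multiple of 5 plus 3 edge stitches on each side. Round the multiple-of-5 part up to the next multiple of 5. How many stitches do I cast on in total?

116 stitches.

33 / 3.5 = 9.429 sts per inch.
12 × 9.429 = 113.14 sts.
Less 6 edge sts → 107.14 for the repeat.
Next multiple of 5: 110.
Add back 6 edge sts → 116.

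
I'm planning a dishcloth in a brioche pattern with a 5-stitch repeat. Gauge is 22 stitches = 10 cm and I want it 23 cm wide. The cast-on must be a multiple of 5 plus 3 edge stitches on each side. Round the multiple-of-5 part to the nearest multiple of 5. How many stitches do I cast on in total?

51 stitches.

22 / 10 = 2.2 sts per cm.
23 × 2.2 = 50.60 sts.
Less 6 edge sts → 44.60 for the repeat.
Nearest multiple of 5: 45.
Add back 6 edge sts → 51.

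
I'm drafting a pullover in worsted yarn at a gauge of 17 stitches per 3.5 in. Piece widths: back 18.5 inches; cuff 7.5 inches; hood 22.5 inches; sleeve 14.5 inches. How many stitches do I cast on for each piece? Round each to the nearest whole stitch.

Rate = 17/3.5 = 4.857 sts per in.
back: 18.5 × 4.857 = 89.86 → 90.
cuff: 7.5 × 4.857 = 36.43 → 36.
hood: 22.5 × 4.857 = 109.29 → 109.
sleeve: 14.5 × 4.857 = 70.43 → 70.

back 90; cuff 36; hood 109; sleeve 70.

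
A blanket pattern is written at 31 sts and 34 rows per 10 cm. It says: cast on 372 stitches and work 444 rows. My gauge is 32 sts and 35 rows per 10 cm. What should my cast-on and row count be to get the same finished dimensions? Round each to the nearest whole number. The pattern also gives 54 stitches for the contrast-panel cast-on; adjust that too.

Stitches: 372 × 32/31 = 384.00 → 384.
Rows: 444 × 35/34 = 457.06 → 457.
contrast-panel cast-on: 54 × 32/31 = 55.74 → 56.

Cast on 384 stitches; work 457 rows; contrast-panel cast-on 56 stitches.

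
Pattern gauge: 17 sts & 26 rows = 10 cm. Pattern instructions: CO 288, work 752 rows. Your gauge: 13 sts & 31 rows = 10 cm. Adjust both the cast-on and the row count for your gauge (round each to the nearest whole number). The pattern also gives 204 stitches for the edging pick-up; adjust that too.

Stitches: 288 × 13/17 = 220.24 → 220.
Rows: 752 × 31/26 = 896.62 → 897.
edging pick-up: 204 × 13/17 = 156.00 → 156.

Cast on 220 stitches; work 897 rows; edging pick-up 156 stitches.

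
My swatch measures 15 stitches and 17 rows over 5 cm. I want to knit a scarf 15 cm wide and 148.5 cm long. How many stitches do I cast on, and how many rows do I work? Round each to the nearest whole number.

Cast on 45 stitches and work 505 rows.

Stitch gauge = 15/5 = 3 sts/cm; 15 × 3 = 45.00 → 45 sts.
Row gauge = 17/5 = 3.4 rows/cm; 148.5 × 3.4 = 504.90 → 505 rows.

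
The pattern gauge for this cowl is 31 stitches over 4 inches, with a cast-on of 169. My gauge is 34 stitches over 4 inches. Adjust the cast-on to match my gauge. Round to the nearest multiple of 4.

Scale factor = 34 / 31 = 1.097.
169 × 34 / 31 = 185.35 sts.
→ 184 sts.

Cast on 184 stitches.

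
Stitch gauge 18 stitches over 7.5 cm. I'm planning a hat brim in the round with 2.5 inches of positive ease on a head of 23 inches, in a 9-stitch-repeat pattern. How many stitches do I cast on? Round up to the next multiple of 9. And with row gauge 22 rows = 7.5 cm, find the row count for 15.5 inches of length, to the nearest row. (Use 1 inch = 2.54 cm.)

Cast on 162 stitches; work 115 rows.

Finished = 23 + 2.5 = 25.5 inches.
25.5 inches × 2.54 = 64.77 cm.
18/7.5 = 2.4 sts per cm; 64.77 × 2.4 = 155.45 sts.
Next multiple of 9 → 162.
15.5 inches = 39.37 cm; × 2.933 = 115.49 → 115 rows.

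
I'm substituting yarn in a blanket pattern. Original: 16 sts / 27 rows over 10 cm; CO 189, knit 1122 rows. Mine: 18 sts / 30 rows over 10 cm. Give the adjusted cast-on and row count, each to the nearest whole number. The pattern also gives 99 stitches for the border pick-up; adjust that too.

Stitches: 189 × 18/16 = 212.62 → 213.
Rows: 1122 × 30/27 = 1246.67 → 1247.
border pick-up: 99 × 18/16 = 111.38 → 111.

Cast on 213 stitches; work 1247 rows; border pick-up 111 stitches.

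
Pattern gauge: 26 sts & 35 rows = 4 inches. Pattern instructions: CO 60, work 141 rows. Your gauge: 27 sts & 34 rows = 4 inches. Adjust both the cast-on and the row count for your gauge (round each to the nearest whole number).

Cast on 62 stitches; work 137 rows.

Stitches: 60 × 27/26 = 62.31 → 62.
Rows: 141 × 34/35 = 136.97 → 137.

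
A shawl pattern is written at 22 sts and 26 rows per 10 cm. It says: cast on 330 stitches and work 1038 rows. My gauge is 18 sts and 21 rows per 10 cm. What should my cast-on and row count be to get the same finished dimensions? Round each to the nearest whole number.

Cast on 270 stitches; work 838 rows.

Stitches: 330 × 18/22 = 270.00 → 270.
Rows: 1038 × 21/26 = 838.38 → 838.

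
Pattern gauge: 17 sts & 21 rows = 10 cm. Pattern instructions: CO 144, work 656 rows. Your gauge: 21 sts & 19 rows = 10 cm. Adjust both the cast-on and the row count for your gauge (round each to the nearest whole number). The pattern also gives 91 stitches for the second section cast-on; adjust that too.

Stitches: 144 × 21/17 = 177.88 → 178.
Rows: 656 × 19/21 = 593.52 → 594.
second section cast-on: 91 × 21/17 = 112.41 → 112.

Cast on 178 stitches; work 594 rows; second section cast-on 112 stitches.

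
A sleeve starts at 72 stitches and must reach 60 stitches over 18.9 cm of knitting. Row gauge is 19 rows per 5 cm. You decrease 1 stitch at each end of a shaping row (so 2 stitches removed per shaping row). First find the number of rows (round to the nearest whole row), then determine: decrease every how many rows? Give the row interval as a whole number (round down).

Rows = 18.9 × 3.8 = 71.8 → 72 rows.
Stitches to remove: 12 → 6 shaping rows (at 2 st each).
72 / 6 = 12.00 → every 12 rows.

Decrease every 12th row.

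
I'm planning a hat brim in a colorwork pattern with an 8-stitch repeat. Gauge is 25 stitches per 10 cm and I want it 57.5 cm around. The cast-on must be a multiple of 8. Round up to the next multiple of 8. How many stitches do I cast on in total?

25 / 10 = 2.5 sts per cm.
57.5 × 2.5 = 143.75 sts.
Next multiple of 8: 144.

CO 144 sts.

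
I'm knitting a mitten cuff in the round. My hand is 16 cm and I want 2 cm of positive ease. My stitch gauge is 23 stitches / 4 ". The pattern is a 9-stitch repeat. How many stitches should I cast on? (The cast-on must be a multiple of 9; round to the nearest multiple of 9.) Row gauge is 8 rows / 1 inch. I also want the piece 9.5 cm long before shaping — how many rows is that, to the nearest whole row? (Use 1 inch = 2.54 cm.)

Finished = 16 + 2 = 18 cm.
18 cm × 1/2.54 = 7.09 inches.
23/4 = 5.75 sts per in; 7.09 × 5.75 = 40.75 sts.
Nearest multiple of 9 → 45.
9.5 cm = 3.74 inches; × 8 = 29.92 → 30 rows.

Cast on 45 stitches; work 30 rows.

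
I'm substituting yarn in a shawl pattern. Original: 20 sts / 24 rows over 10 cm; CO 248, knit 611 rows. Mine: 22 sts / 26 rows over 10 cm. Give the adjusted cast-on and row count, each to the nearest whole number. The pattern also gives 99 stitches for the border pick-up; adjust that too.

Cast on 273 stitches; work 662 rows; border pick-up 109 stitches.

Stitches: 248 × 22/20 = 272.80 → 273.
Rows: 611 × 26/24 = 661.92 → 662.
border pick-up: 99 × 22/20 = 108.90 → 109.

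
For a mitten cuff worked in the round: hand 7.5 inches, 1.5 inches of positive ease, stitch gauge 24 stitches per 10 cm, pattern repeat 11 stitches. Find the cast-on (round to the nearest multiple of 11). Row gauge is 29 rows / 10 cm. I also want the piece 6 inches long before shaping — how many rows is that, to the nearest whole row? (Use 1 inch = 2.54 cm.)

Cast on 55 stitches; work 44 rows.

Finished = 7.5 + 1.5 = 9 inches.
9 inches × 2.54 = 22.86 cm.
24/10 = 2.4 sts per cm; 22.86 × 2.4 = 54.86 sts.
Nearest multiple of 11 → 55.
6 inches = 15.24 cm; × 2.9 = 44.20 → 44 rows.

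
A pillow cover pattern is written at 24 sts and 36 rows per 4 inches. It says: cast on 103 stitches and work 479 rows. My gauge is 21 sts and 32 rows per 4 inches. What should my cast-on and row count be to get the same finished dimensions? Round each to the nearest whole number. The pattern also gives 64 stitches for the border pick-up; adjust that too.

Stitches: 103 × 21/24 = 90.12 → 90.
Rows: 479 × 32/36 = 425.78 → 426.
border pick-up: 64 × 21/24 = 56.00 → 56.

Cast on 90 stitches; work 426 rows; border pick-up 56 stitches.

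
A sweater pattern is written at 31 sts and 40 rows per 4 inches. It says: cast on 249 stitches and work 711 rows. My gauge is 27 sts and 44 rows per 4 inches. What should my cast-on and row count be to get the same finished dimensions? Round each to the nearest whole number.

Stitches: 249 × 27/31 = 216.87 → 217.
Rows: 711 × 44/40 = 782.10 → 782.

Cast on 217 stitches; work 782 rows.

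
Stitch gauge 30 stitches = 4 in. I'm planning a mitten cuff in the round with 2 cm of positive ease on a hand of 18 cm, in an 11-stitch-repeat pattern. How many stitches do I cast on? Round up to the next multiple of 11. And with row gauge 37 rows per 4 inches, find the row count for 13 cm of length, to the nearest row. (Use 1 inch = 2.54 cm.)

Finished = 18 + 2 = 20 cm.
20 cm × 1/2.54 = 7.87 inches.
30/4 = 7.5 sts per in; 7.87 × 7.5 = 59.06 sts.
Next multiple of 11 → 66.
13 cm = 5.12 inches; × 9.25 = 47.34 → 47 rows.

Cast on 66 stitches; work 47 rows.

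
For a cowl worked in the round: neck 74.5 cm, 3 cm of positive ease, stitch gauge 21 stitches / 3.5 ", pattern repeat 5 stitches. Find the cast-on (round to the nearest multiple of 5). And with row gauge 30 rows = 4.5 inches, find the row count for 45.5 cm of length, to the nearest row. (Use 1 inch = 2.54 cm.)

Cast on 185 stitches; work 119 rows.

Finished = 74.5 + 3 = 77.5 cm.
77.5 cm × 1/2.54 = 30.51 inches.
21/3.5 = 6 sts per in; 30.51 × 6 = 183.07 sts.
Nearest multiple of 5 → 185.
45.5 cm = 17.91 inches; × 6.667 = 119.42 → 119 rows.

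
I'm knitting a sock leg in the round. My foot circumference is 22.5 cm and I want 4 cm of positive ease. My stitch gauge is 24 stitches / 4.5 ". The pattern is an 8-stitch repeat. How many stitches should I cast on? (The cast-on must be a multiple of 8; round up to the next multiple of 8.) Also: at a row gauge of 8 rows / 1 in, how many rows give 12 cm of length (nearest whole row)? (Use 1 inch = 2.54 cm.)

Cast on 56 stitches; work 38 rows.

Finished = 22.5 + 4 = 26.5 cm.
26.5 cm × 1/2.54 = 10.43 inches.
24/4.5 = 5.333 sts per in; 10.43 × 5.333 = 55.64 sts.
Next multiple of 8 → 56.
12 cm = 4.72 inches; × 8 = 37.80 → 38 rows.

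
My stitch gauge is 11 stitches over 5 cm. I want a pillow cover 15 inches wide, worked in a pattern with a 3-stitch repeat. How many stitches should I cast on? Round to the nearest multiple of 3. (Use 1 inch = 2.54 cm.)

15 in = 15 × 2.54 = 38.10 cm.
11 / 5 = 2.2 sts/cm.
38.10 × 2.2 = 83.82 sts.
→ 84.

84 stitches.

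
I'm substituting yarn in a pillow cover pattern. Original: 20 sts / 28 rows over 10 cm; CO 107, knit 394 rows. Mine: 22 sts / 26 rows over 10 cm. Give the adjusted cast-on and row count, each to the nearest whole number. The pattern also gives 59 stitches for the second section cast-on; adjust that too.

Cast on 118 stitches; work 366 rows; second section cast-on 65 stitches.

Stitches: 107 × 22/20 = 117.70 → 118.
Rows: 394 × 26/28 = 365.86 → 366.
second section cast-on: 59 × 22/20 = 64.90 → 65.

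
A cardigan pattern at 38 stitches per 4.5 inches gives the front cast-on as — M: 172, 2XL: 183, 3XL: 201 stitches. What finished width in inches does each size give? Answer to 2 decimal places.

M 20.37 inches; 2XL 21.67 inches; 3XL 23.80 inches.

38/4.5 = 8.444 sts per in.
M: 172 / 8.444 = 20.368 → 20.37 in.
2XL: 183 / 8.444 = 21.671 → 21.67 in.
3XL: 201 / 8.444 = 23.803 → 23.80 in.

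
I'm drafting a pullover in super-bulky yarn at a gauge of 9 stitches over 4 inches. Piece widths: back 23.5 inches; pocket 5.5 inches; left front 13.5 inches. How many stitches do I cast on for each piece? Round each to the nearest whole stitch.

back 53; pocket 12; left front 30.

Rate = 9/4 = 2.25 sts per in.
back: 23.5 × 2.25 = 52.88 → 53.
pocket: 5.5 × 2.25 = 12.38 → 12.
left front: 13.5 × 2.25 = 30.38 → 30.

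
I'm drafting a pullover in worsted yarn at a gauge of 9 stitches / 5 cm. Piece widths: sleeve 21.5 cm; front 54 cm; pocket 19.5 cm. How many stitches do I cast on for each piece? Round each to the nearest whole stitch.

sleeve 39; front 97; pocket 35.

Rate = 9/5 = 1.8 sts per cm.
sleeve: 21.5 × 1.8 = 38.70 → 39.
front: 54 × 1.8 = 97.20 → 97.
pocket: 19.5 × 1.8 = 35.10 → 35.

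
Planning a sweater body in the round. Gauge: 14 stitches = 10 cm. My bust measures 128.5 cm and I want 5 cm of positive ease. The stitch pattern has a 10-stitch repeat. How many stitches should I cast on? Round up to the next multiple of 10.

190 stitches.

Finished = 128.5 + 5 = 133.5 cm.
14 / 10 = 1.4 sts/cm.
133.5 × 1.4 = 186.90 sts.
Next multiple of 10: 190.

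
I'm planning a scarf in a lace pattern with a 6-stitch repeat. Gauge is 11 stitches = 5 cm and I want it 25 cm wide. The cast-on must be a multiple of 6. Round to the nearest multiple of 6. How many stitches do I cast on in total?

54 stitches.

11 / 5 = 2.2 sts per cm.
25 × 2.2 = 55.00 sts.
Nearest multiple of 6: 54.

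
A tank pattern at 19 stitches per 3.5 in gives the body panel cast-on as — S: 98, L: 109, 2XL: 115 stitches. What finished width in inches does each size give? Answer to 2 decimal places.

19/3.5 = 5.429 sts per in.
S: 98 / 5.429 = 18.053 → 18.05 in.
L: 109 / 5.429 = 20.079 → 20.08 in.
2XL: 115 / 5.429 = 21.184 → 21.18 in.

S 18.05 inches; L 20.08 inches; 2XL 21.18 inches.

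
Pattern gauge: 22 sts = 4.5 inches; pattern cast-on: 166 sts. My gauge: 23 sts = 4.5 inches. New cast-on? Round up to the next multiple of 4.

Scale factor = 23 / 22 = 1.045.
166 × 23 / 22 = 173.55 sts.
→ 176 sts.

CO 176 sts.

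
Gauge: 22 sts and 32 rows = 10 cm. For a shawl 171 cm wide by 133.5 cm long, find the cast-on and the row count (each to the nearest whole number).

Cast on 376 stitches and work 427 rows.

Stitch gauge = 22/10 = 2.2 sts/cm; 171 × 2.2 = 376.20 → 376 sts.
Row gauge = 32/10 = 3.2 rows/cm; 133.5 × 3.2 = 427.20 → 427 rows.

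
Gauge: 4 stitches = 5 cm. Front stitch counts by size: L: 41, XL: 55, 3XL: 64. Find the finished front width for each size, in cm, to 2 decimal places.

4/5 = 0.8 sts per cm.
L: 41 / 0.8 = 51.250 → 51.25 cm.
XL: 55 / 0.8 = 68.750 → 68.75 cm.
3XL: 64 / 0.8 = 80.000 → 80.00 cm.

L 51.25 cm; XL 68.75 cm; 3XL 80.00 cm.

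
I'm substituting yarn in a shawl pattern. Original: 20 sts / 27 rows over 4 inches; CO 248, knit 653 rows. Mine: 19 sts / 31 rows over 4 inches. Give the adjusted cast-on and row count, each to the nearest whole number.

Stitches: 248 × 19/20 = 235.60 → 236.
Rows: 653 × 31/27 = 749.74 → 750.

Cast on 236 stitches; work 750 rows.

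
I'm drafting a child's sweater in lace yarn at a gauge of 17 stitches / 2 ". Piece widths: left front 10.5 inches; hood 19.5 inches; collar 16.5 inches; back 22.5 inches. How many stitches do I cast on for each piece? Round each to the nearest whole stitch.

Rate = 17/2 = 8.5 sts per in.
left front: 10.5 × 8.5 = 89.25 → 89.
hood: 19.5 × 8.5 = 165.75 → 166.
collar: 16.5 × 8.5 = 140.25 → 140.
back: 22.5 × 8.5 = 191.25 → 191.

left front 89; hood 166; collar 140; back 191.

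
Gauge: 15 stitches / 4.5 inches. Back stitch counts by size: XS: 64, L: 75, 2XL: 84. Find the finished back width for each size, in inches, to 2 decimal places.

15/4.5 = 3.333 sts per in.
XS: 64 / 3.333 = 19.200 → 19.20 in.
L: 75 / 3.333 = 22.500 → 22.50 in.
2XL: 84 / 3.333 = 25.200 → 25.20 in.

XS 19.20 inches; L 22.50 inches; 2XL 25.20 inches.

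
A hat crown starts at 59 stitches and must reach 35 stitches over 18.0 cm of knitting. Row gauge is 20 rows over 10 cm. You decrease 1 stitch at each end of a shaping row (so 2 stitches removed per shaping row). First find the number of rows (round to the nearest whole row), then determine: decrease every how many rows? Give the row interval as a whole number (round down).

Decrease every 3rd row.

Rows = 18.0 × 2 = 36.0 → 36 rows.
Stitches to remove: 24 → 12 shaping rows (at 2 st each).
36 / 12 = 3.00 → every 3 rows.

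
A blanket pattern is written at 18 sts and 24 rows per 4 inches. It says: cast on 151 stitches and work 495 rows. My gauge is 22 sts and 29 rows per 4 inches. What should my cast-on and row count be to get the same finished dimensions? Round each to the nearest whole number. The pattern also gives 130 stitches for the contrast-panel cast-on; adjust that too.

Stitches: 151 × 22/18 = 184.56 → 185.
Rows: 495 × 29/24 = 598.12 → 598.
contrast-panel cast-on: 130 × 22/18 = 158.89 → 159.

Cast on 185 stitches; work 598 rows; contrast-panel cast-on 159 stitches.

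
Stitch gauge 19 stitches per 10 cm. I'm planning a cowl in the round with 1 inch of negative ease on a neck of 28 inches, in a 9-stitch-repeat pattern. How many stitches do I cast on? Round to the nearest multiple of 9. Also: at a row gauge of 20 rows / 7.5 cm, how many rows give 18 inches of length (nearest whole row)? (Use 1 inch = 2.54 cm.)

Cast on 126 stitches; work 122 rows.

Finished = 28 − 1 = 27 inches.
27 inches × 2.54 = 68.58 cm.
19/10 = 1.9 sts per cm; 68.58 × 1.9 = 130.30 sts.
Nearest multiple of 9 → 126.
18 inches = 45.72 cm; × 2.667 = 121.92 → 122 rows.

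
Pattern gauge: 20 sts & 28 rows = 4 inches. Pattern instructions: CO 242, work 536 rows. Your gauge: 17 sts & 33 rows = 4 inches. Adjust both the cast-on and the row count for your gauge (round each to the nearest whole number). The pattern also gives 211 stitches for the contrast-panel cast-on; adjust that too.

Cast on 206 stitches; work 632 rows; contrast-panel cast-on 179 stitches.

Stitches: 242 × 17/20 = 205.70 → 206.
Rows: 536 × 33/28 = 631.71 → 632.
contrast-panel cast-on: 211 × 17/20 = 179.35 → 179.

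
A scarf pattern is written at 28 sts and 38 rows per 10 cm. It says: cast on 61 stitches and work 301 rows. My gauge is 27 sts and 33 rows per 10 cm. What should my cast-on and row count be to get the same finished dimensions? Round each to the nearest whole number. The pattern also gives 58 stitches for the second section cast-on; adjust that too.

Stitches: 61 × 27/28 = 58.82 → 59.
Rows: 301 × 33/38 = 261.39 → 261.
second section cast-on: 58 × 27/28 = 55.93 → 56.

Cast on 59 stitches; work 261 rows; second section cast-on 56 stitches.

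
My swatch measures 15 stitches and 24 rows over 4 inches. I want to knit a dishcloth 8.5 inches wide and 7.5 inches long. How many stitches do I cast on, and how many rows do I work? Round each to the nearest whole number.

Stitch gauge = 15/4 = 3.75 sts/in; 8.5 × 3.75 = 31.88 → 32 sts.
Row gauge = 24/4 = 6 rows/in; 7.5 × 6 = 45.00 → 45 rows.

Cast on 32 stitches and work 45 rows.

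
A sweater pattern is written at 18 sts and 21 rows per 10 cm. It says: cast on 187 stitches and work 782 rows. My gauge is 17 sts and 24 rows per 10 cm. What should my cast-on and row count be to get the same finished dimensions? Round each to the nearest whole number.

Stitches: 187 × 17/18 = 176.61 → 177.
Rows: 782 × 24/21 = 893.71 → 894.

Cast on 177 stitches; work 894 rows.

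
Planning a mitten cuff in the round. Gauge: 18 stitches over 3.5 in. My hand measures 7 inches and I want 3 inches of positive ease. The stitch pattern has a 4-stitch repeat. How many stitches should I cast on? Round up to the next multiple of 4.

52 stitches.

Finished = 7 + 3 = 10 inches.
18 / 3.5 = 5.143 sts/in.
10 × 5.143 = 51.43 sts.
Next multiple of 4: 52.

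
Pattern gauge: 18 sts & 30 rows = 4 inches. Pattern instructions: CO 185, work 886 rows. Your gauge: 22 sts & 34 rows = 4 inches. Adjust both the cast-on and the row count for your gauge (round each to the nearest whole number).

Cast on 226 stitches; work 1004 rows.

Stitches: 185 × 22/18 = 226.11 → 226.
Rows: 886 × 34/30 = 1004.13 → 1004.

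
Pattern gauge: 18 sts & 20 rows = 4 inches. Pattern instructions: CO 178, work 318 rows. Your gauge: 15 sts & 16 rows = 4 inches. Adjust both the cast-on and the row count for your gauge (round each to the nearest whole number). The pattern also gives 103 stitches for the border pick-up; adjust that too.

Cast on 148 stitches; work 254 rows; border pick-up 86 stitches.

Stitches: 178 × 15/18 = 148.33 → 148.
Rows: 318 × 16/20 = 254.40 → 254.
border pick-up: 103 × 15/18 = 85.83 → 86.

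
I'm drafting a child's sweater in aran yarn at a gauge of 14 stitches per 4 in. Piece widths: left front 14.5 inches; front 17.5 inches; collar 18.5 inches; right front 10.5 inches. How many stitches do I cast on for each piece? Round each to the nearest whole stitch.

left front 51; front 61; collar 65; right front 37.

Rate = 14/4 = 3.5 sts per in.
left front: 14.5 × 3.5 = 50.75 → 51.
front: 17.5 × 3.5 = 61.25 → 61.
collar: 18.5 × 3.5 = 64.75 → 65.
right front: 10.5 × 3.5 = 36.75 → 37.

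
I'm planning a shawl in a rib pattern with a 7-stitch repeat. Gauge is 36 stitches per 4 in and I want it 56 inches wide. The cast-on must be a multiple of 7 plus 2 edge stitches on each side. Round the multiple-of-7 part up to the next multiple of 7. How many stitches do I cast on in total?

508 stitches.

36 / 4 = 9 sts per inch.
56 × 9 = 504.00 sts.
Less 4 edge sts → 500.00 for the repeat.
Next multiple of 7: 504.
Add back 4 edge sts → 508.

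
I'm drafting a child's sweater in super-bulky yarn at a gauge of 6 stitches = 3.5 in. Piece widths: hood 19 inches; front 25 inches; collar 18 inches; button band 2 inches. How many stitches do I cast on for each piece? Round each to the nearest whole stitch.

Rate = 6/3.5 = 1.714 sts per in.
hood: 19 × 1.714 = 32.57 → 33.
front: 25 × 1.714 = 42.86 → 43.
collar: 18 × 1.714 = 30.86 → 31.
button band: 2 × 1.714 = 3.43 → 3.

hood 33; front 43; collar 31; button band 3.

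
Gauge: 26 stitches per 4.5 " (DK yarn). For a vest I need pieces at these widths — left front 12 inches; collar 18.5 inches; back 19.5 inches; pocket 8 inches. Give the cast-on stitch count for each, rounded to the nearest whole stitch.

Rate = 26/4.5 = 5.778 sts per in.
left front: 12 × 5.778 = 69.33 → 69.
collar: 18.5 × 5.778 = 106.89 → 107.
back: 19.5 × 5.778 = 112.67 → 113.
pocket: 8 × 5.778 = 46.22 → 46.

left front 69; collar 107; back 113; pocket 46.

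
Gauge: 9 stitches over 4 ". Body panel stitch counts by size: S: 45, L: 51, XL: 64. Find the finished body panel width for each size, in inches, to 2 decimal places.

S 20.00 inches; L 22.67 inches; XL 28.44 inches.

9/4 = 2.25 sts per in.
S: 45 / 2.25 = 20.000 → 20.00 in.
L: 51 / 2.25 = 22.667 → 22.67 in.
XL: 64 / 2.25 = 28.444 → 28.44 in.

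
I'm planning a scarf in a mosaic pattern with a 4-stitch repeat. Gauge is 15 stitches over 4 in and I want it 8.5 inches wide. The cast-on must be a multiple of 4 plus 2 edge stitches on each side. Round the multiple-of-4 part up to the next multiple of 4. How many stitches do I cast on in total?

Cast on 32 stitches.

15 / 4 = 3.75 sts per inch.
8.5 × 3.75 = 31.88 sts.
Less 4 edge sts → 27.88 for the repeat.
Next multiple of 4: 28.
Add back 4 edge sts → 32.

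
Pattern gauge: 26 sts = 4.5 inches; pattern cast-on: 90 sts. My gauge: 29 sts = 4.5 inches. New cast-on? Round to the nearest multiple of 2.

Scale factor = 29 / 26 = 1.115.
90 × 29 / 26 = 100.38 sts.
→ 100 sts.

Cast on 100 stitches.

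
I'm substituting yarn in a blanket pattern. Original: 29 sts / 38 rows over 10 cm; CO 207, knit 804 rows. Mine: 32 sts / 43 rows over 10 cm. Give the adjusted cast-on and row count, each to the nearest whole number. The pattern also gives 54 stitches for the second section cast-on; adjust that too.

Cast on 228 stitches; work 910 rows; second section cast-on 60 stitches.

Stitches: 207 × 32/29 = 228.41 → 228.
Rows: 804 × 43/38 = 909.79 → 910.
second section cast-on: 54 × 32/29 = 59.59 → 60.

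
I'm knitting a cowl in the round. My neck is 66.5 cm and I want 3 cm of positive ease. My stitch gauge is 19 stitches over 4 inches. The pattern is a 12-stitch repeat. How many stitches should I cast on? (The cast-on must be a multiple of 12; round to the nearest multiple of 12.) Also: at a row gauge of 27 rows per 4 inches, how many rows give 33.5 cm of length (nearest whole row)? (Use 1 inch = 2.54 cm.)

Cast on 132 stitches; work 89 rows.

Finished = 66.5 + 3 = 69.5 cm.
69.5 cm × 1/2.54 = 27.36 inches.
19/4 = 4.75 sts per in; 27.36 × 4.75 = 129.97 sts.
Nearest multiple of 12 → 132.
33.5 cm = 13.19 inches; × 6.75 = 89.03 → 89 rows.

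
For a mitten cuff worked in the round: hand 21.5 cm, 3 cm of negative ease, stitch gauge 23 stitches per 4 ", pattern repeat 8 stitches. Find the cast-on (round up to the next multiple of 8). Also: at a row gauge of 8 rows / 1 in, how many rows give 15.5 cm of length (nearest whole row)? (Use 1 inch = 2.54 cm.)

Finished = 21.5 − 3 = 18.5 cm.
18.5 cm × 1/2.54 = 7.28 inches.
23/4 = 5.75 sts per in; 7.28 × 5.75 = 41.88 sts.
Next multiple of 8 → 48.
15.5 cm = 6.10 inches; × 8 = 48.82 → 49 rows.

Cast on 48 stitches; work 49 rows.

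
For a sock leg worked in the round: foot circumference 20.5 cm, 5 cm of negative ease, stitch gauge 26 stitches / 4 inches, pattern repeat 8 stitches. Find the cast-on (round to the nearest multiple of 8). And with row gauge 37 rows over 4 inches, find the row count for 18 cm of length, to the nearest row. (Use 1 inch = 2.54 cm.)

Cast on 40 stitches; work 66 rows.

Finished = 20.5 − 5 = 15.5 cm.
15.5 cm × 1/2.54 = 6.10 inches.
26/4 = 6.5 sts per in; 6.10 × 6.5 = 39.67 sts.
Nearest multiple of 8 → 40.
18 cm = 7.09 inches; × 9.25 = 65.55 → 66 rows.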